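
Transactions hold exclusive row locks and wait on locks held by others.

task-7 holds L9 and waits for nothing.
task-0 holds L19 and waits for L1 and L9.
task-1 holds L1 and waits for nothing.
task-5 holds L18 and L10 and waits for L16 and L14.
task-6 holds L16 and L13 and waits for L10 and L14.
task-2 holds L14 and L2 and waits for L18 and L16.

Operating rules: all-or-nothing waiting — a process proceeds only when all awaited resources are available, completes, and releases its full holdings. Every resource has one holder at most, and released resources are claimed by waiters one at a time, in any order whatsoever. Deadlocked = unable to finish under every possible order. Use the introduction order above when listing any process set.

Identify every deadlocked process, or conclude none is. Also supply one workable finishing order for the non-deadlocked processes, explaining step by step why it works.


The deadlocked set is task-5, task-6 and task-2.
Key observation: the loop task-5 -> task-6 -> task-5 blocks itself forever; task-2 is caught in further circular waits.
One completion order for the rest: task-7, task-1, task-0.
Check, step by step:
  task-7 waits on nothing -> runs at once and releases L9
  task-1 waits on nothing -> runs at once and releases L1
  run task-0 (all its waits — L1 and L9 — are resolved); releases L19


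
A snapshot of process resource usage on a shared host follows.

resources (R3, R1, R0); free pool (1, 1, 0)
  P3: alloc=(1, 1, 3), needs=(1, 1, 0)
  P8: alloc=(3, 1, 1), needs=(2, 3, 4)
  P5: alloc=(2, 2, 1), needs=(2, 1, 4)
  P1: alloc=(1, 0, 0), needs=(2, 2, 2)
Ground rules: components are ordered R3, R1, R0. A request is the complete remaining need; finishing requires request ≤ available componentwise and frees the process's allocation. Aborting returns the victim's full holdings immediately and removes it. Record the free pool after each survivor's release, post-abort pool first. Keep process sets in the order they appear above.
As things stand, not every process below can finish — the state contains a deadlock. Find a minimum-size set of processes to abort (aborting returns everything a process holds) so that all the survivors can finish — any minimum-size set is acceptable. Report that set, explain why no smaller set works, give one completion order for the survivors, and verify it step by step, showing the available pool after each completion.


Abort P8.
Key observation: the returned (3, 1, 1) from P8 is what brings P5 — unrunnable before, under any order — into play at step 3.
No smaller set exists: with zero aborts the deadlock remains.
The survivors complete as P3, P1, P5. Walking it through (starting from the post-abort pool):
  pool = (4, 2, 1)
  run P3 (needs (1, 1, 0), free (4, 2, 1)); after release of (1, 1, 3) the pool is (5, 3, 4)
  run P1 (needs (2, 2, 2), free (5, 3, 4)); after release of (1, 0, 0) the pool is (6, 3, 4)
  run P5 (needs (2, 1, 4), free (6, 3, 4)); after release of (2, 2, 1) the pool is (8, 5, 5)


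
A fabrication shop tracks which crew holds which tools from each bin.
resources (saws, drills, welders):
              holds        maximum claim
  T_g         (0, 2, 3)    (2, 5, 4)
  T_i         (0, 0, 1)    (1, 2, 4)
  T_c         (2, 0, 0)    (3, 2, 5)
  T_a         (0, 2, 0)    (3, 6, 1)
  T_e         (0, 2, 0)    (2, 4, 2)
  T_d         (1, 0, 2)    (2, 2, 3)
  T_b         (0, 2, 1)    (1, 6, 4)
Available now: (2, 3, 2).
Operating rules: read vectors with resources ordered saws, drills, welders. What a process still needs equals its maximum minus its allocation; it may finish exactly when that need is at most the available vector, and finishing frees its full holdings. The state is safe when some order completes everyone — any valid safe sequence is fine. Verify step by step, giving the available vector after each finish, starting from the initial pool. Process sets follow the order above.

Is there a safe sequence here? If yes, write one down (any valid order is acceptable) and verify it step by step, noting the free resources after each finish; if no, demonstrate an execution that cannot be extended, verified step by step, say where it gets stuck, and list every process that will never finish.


SAFE, for example via the order T_d, T_e, T_i, T_c, T_g, T_a, T_b.
Key observation: T_c is the earliest step where a requested resource binds exactly: need (1, 2, 5), pool (3, 5, 5) at its turn.
Check, step by step:
  pool = (2, 3, 2)
  T_d: need (1, 2, 1) fits (2, 3, 2); releases (1, 0, 2), pool now (3, 3, 4)
  T_e: need (2, 2, 2) fits (3, 3, 4); releases (0, 2, 0), pool now (3, 5, 4)
  T_i: need (1, 2, 3) fits (3, 5, 4); releases (0, 0, 1), pool now (3, 5, 5)
  T_c: need (1, 2, 5) fits (3, 5, 5); releases (2, 0, 0), pool now (5, 5, 5)
  T_g: need (2, 3, 1) fits (5, 5, 5); releases (0, 2, 3), pool now (5, 7, 8)
  T_a: need (3, 4, 1) fits (5, 7, 8); releases (0, 2, 0), pool now (5, 9, 8)
  T_b: need (1, 4, 3) fits (5, 9, 8); releases (0, 2, 1), pool now (5, 11, 9)


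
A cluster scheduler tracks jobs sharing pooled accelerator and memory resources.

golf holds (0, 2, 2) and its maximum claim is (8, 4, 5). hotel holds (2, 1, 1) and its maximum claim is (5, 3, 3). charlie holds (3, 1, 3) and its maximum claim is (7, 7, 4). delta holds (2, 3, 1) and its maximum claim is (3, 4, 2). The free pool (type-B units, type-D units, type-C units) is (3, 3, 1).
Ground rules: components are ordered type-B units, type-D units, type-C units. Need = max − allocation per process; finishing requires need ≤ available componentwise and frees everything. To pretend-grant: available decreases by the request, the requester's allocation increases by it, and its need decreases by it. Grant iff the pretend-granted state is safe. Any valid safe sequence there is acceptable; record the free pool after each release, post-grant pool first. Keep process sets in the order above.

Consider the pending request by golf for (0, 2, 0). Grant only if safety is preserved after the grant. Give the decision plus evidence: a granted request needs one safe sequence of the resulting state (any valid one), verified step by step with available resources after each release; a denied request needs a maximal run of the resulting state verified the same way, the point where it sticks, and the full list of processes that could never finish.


DENY. Granting would leave the state unsafe.
Key observation: after delta, hotel the pool peaks at (7, 5, 3), and each blocked process is short somewhere: golf on type-B units; charlie on type-D units.
On the post-grant state, delta, hotel is a maximal run — nothing extends it. Walking it through:
  pool = (3, 1, 1)
  delta: need (1, 1, 1) fits (3, 1, 1); releases (2, 3, 1), pool now (5, 4, 2)
  hotel: need (3, 2, 2) fits (5, 4, 2); releases (2, 1, 1), pool now (7, 5, 3)
  blocked: golf wants (8, 0, 3), pool (7, 5, 3) — not enough type-B units
  blocked: charlie wants (4, 6, 1), pool (7, 5, 3) — not enough type-D units
Had the request been granted, golf and charlie could never finish.


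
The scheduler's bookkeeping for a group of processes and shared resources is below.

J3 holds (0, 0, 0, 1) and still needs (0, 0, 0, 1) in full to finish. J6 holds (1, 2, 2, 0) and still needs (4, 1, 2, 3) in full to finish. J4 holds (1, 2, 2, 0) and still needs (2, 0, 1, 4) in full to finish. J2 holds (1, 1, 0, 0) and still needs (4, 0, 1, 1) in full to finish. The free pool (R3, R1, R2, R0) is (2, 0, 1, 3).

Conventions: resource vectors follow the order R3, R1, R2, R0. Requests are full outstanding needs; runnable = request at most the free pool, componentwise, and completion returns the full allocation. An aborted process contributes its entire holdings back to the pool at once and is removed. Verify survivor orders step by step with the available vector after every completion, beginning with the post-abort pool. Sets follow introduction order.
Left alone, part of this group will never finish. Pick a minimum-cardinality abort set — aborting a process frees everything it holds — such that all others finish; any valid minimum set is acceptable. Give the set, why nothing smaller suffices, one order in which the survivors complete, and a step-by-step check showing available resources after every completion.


The answer: abort J6.
Key observation: before aborting J6, J2 was permanently blocked — no order could ever run it; afterwards it completes at step 3.
Why nothing smaller works: aborting no one leaves the state deadlocked as given.
One survivor order: J3, J4, J2. Walking it through (post-abort pool first):
  pool = (3, 2, 3, 3)
  run J3 (needs (0, 0, 0, 1), free (3, 2, 3, 3)); after release of (0, 0, 0, 1) the pool is (3, 2, 3, 4)
  run J4 (needs (2, 0, 1, 4), free (3, 2, 3, 4)); after release of (1, 2, 2, 0) the pool is (4, 4, 5, 4)
  run J2 (needs (4, 0, 1, 1), free (4, 4, 5, 4)); after release of (1, 1, 0, 0) the pool is (5, 5, 5, 4)


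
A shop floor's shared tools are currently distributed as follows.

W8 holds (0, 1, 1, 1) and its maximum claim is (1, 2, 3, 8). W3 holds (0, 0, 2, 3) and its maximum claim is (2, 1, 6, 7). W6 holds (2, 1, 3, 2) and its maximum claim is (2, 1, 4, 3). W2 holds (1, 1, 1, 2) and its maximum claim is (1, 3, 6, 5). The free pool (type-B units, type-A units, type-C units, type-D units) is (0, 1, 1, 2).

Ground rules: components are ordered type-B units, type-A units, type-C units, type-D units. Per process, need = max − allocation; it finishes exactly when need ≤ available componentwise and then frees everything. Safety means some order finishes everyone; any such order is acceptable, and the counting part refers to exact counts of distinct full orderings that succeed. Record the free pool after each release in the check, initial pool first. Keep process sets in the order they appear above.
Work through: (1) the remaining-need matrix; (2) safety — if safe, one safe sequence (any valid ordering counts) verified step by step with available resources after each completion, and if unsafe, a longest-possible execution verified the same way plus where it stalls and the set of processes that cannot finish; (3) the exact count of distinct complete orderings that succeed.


(1) Need matrix, components ordered type-B units, type-A units, type-C units, type-D units:
  W8: (1, 1, 2, 7)
  W3: (2, 1, 4, 4)
  W6: (0, 0, 1, 1)
  W2: (0, 2, 5, 3)
(2) SAFE, for example via the order W6, W3, W8, W2.
Key observation: W6 marks the first exact bind of the order: its need (0, 0, 1, 1) fits the free (0, 1, 1, 2) with zero slack on a requested resource.
Step-by-step check:
  pool = (0, 1, 1, 2)
  W6: need (0, 0, 1, 1) fits (0, 1, 1, 2); releases (2, 1, 3, 2), pool now (2, 2, 4, 4)
  W3: need (2, 1, 4, 4) fits (2, 2, 4, 4); releases (0, 0, 2, 3), pool now (2, 2, 6, 7)
  W8: need (1, 1, 2, 7) fits (2, 2, 6, 7); releases (0, 1, 1, 1), pool now (2, 3, 7, 8)
  W2: need (0, 2, 5, 3) fits (2, 3, 7, 8); releases (1, 1, 1, 2), pool now (3, 4, 8, 10)
(3) Precisely 2 of the possible complete orderings are safe sequences.


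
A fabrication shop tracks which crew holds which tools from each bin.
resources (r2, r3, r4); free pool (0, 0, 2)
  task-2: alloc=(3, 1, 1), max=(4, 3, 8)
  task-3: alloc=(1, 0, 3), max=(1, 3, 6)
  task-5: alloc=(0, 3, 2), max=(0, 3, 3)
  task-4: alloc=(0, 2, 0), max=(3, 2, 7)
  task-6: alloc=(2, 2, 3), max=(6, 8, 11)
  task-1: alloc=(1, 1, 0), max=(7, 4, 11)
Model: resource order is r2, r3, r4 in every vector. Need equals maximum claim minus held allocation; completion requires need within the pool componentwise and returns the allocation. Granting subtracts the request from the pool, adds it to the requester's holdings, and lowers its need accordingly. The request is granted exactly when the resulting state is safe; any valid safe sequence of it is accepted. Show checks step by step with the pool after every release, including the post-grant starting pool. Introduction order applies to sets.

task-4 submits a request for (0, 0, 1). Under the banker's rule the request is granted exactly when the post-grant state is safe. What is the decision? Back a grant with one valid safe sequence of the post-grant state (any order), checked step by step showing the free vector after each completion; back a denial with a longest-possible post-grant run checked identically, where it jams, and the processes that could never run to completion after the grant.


DENY. Granting would leave the state unsafe.
Key observation: after task-5, task-3 the pool peaks at (1, 3, 6), and each blocked process is short somewhere: task-2 on r4; task-4 on r2; task-6 on r2, r3, r4; task-1 on r2, r4.
On the post-grant state, task-5, task-3 is a maximal run — nothing extends it. Verifying each step:
  pool = (0, 0, 1)
  run task-5 (needs (0, 0, 1), free (0, 0, 1)); after release of (0, 3, 2) the pool is (0, 3, 3)
  run task-3 (needs (0, 3, 3), free (0, 3, 3)); after release of (1, 0, 3) the pool is (1, 3, 6)
  task-2 cannot run: need (1, 2, 7) vs free (1, 3, 6) (insufficient r4)
  task-4 cannot run: need (3, 0, 6) vs free (1, 3, 6) (insufficient r2)
  task-6 cannot run: need (4, 6, 8) vs free (1, 3, 6) (insufficient r2, r3 and r4)
  task-1 cannot run: need (6, 3, 11) vs free (1, 3, 6) (insufficient r2 and r4)
Post-grant, the permanently blocked set is task-2, task-4, task-6 and task-1.


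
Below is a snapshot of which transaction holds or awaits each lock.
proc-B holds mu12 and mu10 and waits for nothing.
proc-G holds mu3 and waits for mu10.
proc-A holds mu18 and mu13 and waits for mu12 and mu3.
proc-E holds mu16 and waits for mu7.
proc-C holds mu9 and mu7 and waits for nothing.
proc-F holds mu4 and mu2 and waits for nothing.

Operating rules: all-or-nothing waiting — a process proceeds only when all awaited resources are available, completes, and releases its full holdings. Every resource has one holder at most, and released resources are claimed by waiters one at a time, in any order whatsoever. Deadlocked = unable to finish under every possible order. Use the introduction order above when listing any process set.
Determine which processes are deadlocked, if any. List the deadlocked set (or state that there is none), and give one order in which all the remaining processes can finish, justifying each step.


No process is deadlocked.
Key observation: no waiting chain loops back on itself — every chain ends at a process that waits on nothing, so everyone eventually runs.
A valid finishing order for the others: proc-C, proc-B, proc-E, proc-G, proc-A, proc-F.
Step-by-step check:
  proc-C: no waits; runs immediately, freeing mu9 and mu7
  proc-B: no waits; runs immediately, freeing mu12 and mu10
  proc-E: everything it awaited (mu7) is free; runs, freeing mu16
  proc-G: everything it awaited (mu10) is free; runs, freeing mu3
  proc-A: everything it awaited (mu12 and mu3) is free; runs, freeing mu18 and mu13
  proc-F: no waits; runs immediately, freeing mu4 and mu2


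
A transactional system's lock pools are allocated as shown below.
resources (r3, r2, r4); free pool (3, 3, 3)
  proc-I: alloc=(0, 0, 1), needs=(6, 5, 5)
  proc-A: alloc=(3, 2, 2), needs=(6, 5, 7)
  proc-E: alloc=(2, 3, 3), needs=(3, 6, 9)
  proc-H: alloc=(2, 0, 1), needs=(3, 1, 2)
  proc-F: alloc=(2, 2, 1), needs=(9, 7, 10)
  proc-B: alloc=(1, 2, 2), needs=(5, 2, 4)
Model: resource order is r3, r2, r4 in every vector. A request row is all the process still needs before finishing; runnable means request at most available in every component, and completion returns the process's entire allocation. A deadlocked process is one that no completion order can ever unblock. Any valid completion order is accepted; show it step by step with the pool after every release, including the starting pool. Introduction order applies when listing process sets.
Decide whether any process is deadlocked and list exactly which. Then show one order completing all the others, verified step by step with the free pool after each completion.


No process is deadlocked.
Key observation: proc-H can run right away; the returned allocation unlocks the remaining processes in turn.
One completion order for the rest: proc-H, proc-B, proc-I, proc-A, proc-E, proc-F. Walking it through:
  pool = (3, 3, 3)
  proc-H: need (3, 1, 2) fits (3, 3, 3); releases (2, 0, 1), pool now (5, 3, 4)
  proc-B: need (5, 2, 4) fits (5, 3, 4); releases (1, 2, 2), pool now (6, 5, 6)
  proc-I: need (6, 5, 5) fits (6, 5, 6); releases (0, 0, 1), pool now (6, 5, 7)
  proc-A: need (6, 5, 7) fits (6, 5, 7); releases (3, 2, 2), pool now (9, 7, 9)
  proc-E: need (3, 6, 9) fits (9, 7, 9); releases (2, 3, 3), pool now (11, 10, 12)
  proc-F: need (9, 7, 10) fits (11, 10, 12); releases (2, 2, 1), pool now (13, 12, 13)


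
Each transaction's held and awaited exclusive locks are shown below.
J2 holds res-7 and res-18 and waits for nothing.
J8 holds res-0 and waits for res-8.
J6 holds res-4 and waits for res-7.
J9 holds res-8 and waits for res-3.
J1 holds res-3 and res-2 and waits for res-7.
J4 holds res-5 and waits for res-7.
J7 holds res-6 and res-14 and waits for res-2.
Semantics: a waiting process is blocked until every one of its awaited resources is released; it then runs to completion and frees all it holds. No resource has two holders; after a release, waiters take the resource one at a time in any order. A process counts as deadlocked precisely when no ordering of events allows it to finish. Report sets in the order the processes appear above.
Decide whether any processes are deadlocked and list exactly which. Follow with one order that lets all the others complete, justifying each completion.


No process is deadlocked.
Key observation: the wait graph is acyclic; completion cascades from the unblocked processes through everyone else.
A valid finishing order for the others: J2, J1, J6, J7, J9, J8, J4.
Verifying each step:
  run J2 (it waits on nothing); releases res-7 and res-18
  run J1 (all its waits — res-7 — are resolved); releases res-3 and res-2
  run J6 (all its waits — res-7 — are resolved); releases res-4
  run J7 (all its waits — res-2 — are resolved); releases res-6 and res-14
  run J9 (all its waits — res-3 — are resolved); releases res-8
  run J8 (all its waits — res-8 — are resolved); releases res-0
  run J4 (all its waits — res-7 — are resolved); releases res-5


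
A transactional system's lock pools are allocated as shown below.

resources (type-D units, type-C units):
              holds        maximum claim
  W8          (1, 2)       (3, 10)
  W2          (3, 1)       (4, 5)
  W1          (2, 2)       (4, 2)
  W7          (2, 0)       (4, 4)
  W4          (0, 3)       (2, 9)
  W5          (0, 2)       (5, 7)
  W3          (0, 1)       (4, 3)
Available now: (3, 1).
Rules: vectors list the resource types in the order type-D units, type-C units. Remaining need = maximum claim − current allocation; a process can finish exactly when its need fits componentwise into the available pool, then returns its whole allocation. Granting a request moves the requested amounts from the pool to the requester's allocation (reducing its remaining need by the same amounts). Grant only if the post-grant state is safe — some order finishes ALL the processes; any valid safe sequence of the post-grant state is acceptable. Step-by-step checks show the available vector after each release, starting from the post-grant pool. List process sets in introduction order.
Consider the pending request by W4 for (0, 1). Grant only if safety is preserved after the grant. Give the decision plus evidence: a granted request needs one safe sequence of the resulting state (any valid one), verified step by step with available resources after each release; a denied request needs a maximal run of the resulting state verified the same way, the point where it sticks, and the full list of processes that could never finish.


DENY: after the grant no complete ordering would exist.
Key observation: once W1, W3 finish, the pool peaks at (5, 3) — and every remaining process still needs more type-C units than that.
On the post-grant state, W1, W3 is a maximal run — nothing extends it. Walking it through:
  pool = (3, 0)
  W1: need (2, 0) fits (3, 0); releases (2, 2), pool now (5, 2)
  W3: need (4, 2) fits (5, 2); releases (0, 1), pool now (5, 3)
  blocked: W8 wants (2, 8), pool (5, 3) — not enough type-C units
  blocked: W2 wants (1, 4), pool (5, 3) — not enough type-C units
  blocked: W7 wants (2, 4), pool (5, 3) — not enough type-C units
  blocked: W4 wants (2, 5), pool (5, 3) — not enough type-C units
  blocked: W5 wants (5, 5), pool (5, 3) — not enough type-C units
Had the request been granted, W8, W2, W7, W4 and W5 could never finish.


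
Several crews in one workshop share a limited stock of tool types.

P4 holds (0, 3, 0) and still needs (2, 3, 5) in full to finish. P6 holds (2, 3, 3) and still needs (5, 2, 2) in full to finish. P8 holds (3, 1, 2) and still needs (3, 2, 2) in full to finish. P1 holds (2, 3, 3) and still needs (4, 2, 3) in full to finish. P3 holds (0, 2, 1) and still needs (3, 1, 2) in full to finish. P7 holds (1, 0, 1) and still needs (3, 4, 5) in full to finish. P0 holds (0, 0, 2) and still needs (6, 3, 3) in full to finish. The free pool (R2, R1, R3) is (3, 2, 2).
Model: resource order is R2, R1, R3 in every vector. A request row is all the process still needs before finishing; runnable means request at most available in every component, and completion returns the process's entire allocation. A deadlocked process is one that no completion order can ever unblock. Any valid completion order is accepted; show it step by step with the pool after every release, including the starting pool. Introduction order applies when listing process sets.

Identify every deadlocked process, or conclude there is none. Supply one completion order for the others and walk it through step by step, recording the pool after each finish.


No process is deadlocked.
Key observation: the pool covers P8 at once, and every later process fits after earlier releases.
The rest can finish in the order P8, P0, P3, P1, P6, P7, P4. Check, step by step:
  pool = (3, 2, 2)
  P8: need (3, 2, 2) fits (3, 2, 2); releases (3, 1, 2), pool now (6, 3, 4)
  P0: need (6, 3, 3) fits (6, 3, 4); releases (0, 0, 2), pool now (6, 3, 6)
  P3: need (3, 1, 2) fits (6, 3, 6); releases (0, 2, 1), pool now (6, 5, 7)
  P1: need (4, 2, 3) fits (6, 5, 7); releases (2, 3, 3), pool now (8, 8, 10)
  P6: need (5, 2, 2) fits (8, 8, 10); releases (2, 3, 3), pool now (10, 11, 13)
  P7: need (3, 4, 5) fits (10, 11, 13); releases (1, 0, 1), pool now (11, 11, 14)
  P4: need (2, 3, 5) fits (11, 11, 14); releases (0, 3, 0), pool now (11, 14, 14)


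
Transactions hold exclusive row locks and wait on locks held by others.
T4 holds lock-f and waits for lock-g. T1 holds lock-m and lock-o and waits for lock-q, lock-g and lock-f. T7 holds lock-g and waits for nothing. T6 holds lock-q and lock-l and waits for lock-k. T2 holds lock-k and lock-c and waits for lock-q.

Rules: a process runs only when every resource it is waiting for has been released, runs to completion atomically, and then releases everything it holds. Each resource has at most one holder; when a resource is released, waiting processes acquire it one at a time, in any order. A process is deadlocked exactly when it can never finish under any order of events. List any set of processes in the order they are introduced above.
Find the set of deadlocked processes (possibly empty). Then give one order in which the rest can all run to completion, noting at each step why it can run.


Deadlocked set: T1, T6 and T2.
Key observation: the knot is the closed ring of waits T6 -> T2 -> T6; T1 waits into the deadlock from upstream.
A valid finishing order for the others: T7, T4.
Verifying each step:
  T7: no waits; runs immediately, freeing lock-g
  T4 waits on lock-g — all released -> runs and releases lock-f


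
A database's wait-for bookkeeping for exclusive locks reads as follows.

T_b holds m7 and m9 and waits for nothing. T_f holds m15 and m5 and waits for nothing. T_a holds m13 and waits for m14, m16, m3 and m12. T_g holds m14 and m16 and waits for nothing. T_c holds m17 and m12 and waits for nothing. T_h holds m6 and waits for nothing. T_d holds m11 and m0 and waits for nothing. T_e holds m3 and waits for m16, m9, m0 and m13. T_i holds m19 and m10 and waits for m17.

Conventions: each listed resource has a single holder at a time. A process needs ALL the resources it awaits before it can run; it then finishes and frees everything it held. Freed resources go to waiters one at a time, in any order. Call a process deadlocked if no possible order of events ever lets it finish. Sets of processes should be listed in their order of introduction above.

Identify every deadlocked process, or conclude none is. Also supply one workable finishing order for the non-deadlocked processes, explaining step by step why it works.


Deadlocked set: T_a and T_e.
Key observation: the loop T_a -> T_e -> T_a blocks itself forever; no other process is dragged down with it.
A valid finishing order for the others: T_g, T_b, T_h, T_c, T_f, T_d, T_i.
Verifying each step:
  T_g: no waits; runs immediately, freeing m14 and m16
  T_b: no waits; runs immediately, freeing m7 and m9
  T_h: no waits; runs immediately, freeing m6
  T_c: no waits; runs immediately, freeing m17 and m12
  T_f: no waits; runs immediately, freeing m15 and m5
  T_d: no waits; runs immediately, freeing m11 and m0
  T_i waits on m17 — all released -> runs and releases m19 and m10


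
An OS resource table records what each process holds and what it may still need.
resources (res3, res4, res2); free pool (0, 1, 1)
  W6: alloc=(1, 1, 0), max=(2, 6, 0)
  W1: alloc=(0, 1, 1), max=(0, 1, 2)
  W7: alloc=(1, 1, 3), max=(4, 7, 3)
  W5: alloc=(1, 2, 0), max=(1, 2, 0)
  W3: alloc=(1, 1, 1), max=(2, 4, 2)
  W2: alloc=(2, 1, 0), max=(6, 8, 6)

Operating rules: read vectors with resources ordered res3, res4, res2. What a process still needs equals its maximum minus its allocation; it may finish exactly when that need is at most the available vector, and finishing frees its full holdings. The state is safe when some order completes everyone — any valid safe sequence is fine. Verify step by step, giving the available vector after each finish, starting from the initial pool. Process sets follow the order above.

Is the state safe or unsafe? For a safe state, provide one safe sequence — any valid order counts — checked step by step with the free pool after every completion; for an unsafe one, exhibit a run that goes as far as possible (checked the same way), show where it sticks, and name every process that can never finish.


SAFE — a valid safe sequence is W1, W5, W3, W6, W7, W2.
Key observation: W1 marks the first exact bind of the order: its need (0, 0, 1) fits the free (0, 1, 1) with zero slack on a requested resource.
Check, step by step:
  pool = (0, 1, 1)
  W1: need (0, 0, 1) fits (0, 1, 1); releases (0, 1, 1), pool now (0, 2, 2)
  W5: need (0, 0, 0) fits (0, 2, 2); releases (1, 2, 0), pool now (1, 4, 2)
  W3: need (1, 3, 1) fits (1, 4, 2); releases (1, 1, 1), pool now (2, 5, 3)
  W6: need (1, 5, 0) fits (2, 5, 3); releases (1, 1, 0), pool now (3, 6, 3)
  W7: need (3, 6, 0) fits (3, 6, 3); releases (1, 1, 3), pool now (4, 7, 6)
  W2: need (4, 7, 6) fits (4, 7, 6); releases (2, 1, 0), pool now (6, 8, 6)


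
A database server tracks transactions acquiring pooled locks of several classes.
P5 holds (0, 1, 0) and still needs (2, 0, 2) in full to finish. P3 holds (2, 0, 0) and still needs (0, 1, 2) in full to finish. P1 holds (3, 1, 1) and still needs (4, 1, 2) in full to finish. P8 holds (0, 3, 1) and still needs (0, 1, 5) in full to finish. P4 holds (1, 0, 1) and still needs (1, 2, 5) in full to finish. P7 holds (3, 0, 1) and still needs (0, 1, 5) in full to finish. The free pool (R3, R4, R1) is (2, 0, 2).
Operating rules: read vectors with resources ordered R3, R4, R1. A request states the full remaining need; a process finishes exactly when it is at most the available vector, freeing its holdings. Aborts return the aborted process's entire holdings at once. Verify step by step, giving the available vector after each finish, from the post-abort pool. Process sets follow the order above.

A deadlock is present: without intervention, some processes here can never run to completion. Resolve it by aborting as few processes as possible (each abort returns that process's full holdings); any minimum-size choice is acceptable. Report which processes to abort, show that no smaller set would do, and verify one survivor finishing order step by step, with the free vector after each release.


Minimum abort set: P8 and P4.
Key observation: P7 was stuck for good until P8 and P4 gave back (1, 3, 2); in the order shown it finishes at step 4.
Minimality, checking each single-abort alternative: P5 alone leaves P8 blocked (short on R1); P3 alone leaves P8 blocked (short on R1); P1 alone leaves P8 blocked (short on R1); P8 alone leaves P4 blocked (short on R1); P4 alone leaves P8 blocked (short on R1); P7 alone leaves P8 blocked (short on R1).
Survivors finish in the order: P3, P5, P1, P7. Walking it through (pool after the aborts first):
  pool = (3, 3, 4)
  P3 needs (0, 1, 2) <= (3, 3, 4) -> finishes; pool += (2, 0, 0) = (5, 3, 4)
  P5 needs (2, 0, 2) <= (5, 3, 4) -> finishes; pool += (0, 1, 0) = (5, 4, 4)
  P1 needs (4, 1, 2) <= (5, 4, 4) -> finishes; pool += (3, 1, 1) = (8, 5, 5)
  P7 needs (0, 1, 5) <= (8, 5, 5) -> finishes; pool += (3, 0, 1) = (11, 5, 6)


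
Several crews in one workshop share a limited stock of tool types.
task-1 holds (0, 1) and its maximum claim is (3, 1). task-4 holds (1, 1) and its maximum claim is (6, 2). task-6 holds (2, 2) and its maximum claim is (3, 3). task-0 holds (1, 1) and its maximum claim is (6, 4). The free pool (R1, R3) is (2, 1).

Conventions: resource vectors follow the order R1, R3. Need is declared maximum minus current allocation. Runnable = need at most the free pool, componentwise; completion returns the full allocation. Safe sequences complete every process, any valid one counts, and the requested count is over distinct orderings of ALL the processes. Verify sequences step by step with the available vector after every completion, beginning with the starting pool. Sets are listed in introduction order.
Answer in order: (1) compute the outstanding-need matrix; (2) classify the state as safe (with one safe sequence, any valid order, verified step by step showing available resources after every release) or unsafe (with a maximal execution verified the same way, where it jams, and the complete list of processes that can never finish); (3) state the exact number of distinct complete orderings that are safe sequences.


(1) Need matrix, components ordered R1, R3:
  task-1: (3, 0)
  task-4: (5, 1)
  task-6: (1, 1)
  task-0: (5, 3)
(2) The state is UNSAFE.
Key observation: R1 is the bottleneck — with task-6, task-1 done the pool holds (4, 4), short of every remaining need.
The run task-6, task-1 cannot be extended any further. Check, step by step:
  pool = (2, 1)
  run task-6 (needs (1, 1), free (2, 1)); after release of (2, 2) the pool is (4, 3)
  run task-1 (needs (3, 0), free (4, 3)); after release of (0, 1) the pool is (4, 4)
  blocked: task-4 wants (5, 1), pool (4, 4) — not enough R1
  blocked: task-0 wants (5, 3), pool (4, 4) — not enough R1
Never able to finish: task-4 and task-0.
(3) The exact count: 0 of the possible complete orderings are safe sequences.


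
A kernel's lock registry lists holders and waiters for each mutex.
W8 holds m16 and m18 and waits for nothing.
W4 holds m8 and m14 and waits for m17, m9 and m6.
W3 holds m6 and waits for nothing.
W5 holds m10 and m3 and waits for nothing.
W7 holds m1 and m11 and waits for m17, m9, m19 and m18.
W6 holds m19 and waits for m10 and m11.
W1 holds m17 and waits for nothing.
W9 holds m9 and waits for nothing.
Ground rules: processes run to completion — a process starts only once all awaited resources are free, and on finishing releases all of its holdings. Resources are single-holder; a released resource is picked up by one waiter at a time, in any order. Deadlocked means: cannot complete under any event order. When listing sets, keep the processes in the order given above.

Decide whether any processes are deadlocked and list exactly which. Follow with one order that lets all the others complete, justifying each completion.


The deadlocked set is W7 and W6.
Key observation: nobody on the ring W7 -> W6 -> W7 can start until another member finishes, which never happens; no other process is dragged down with it.
One completion order for the rest: W1, W8, W5, W9, W3, W4.
Verifying each step:
  W1 waits on nothing -> runs at once and releases m17
  W8 waits on nothing -> runs at once and releases m16 and m18
  W5 waits on nothing -> runs at once and releases m10 and m3
  W9 waits on nothing -> runs at once and releases m9
  W3 waits on nothing -> runs at once and releases m6
  run W4 (all its waits — m17, m9 and m6 — are resolved); releases m8 and m14


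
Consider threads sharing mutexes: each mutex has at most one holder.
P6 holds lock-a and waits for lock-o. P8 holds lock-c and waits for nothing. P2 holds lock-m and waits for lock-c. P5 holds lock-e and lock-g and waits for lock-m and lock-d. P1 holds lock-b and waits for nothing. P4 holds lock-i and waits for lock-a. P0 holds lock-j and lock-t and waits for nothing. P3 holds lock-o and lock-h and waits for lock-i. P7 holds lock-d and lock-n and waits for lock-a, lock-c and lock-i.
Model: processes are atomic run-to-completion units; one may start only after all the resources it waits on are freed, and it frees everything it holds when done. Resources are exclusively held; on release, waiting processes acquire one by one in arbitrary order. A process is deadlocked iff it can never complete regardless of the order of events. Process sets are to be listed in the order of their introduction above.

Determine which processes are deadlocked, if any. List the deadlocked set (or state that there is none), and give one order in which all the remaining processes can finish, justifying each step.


Deadlocked set: P6, P5, P4, P3 and P7.
Key observation: along P6 -> P3 -> P4 -> P6, each member waits on what the next one holds — a deadlock; P5 and P7 wait into the deadlock from upstream.
The rest can finish in the order P8, P1, P2, P0.
Step-by-step check:
  P8 waits on nothing -> runs at once and releases lock-c
  P1 waits on nothing -> runs at once and releases lock-b
  P2: everything it awaited (lock-c) is free; runs, freeing lock-m
  P0 waits on nothing -> runs at once and releases lock-j and lock-t


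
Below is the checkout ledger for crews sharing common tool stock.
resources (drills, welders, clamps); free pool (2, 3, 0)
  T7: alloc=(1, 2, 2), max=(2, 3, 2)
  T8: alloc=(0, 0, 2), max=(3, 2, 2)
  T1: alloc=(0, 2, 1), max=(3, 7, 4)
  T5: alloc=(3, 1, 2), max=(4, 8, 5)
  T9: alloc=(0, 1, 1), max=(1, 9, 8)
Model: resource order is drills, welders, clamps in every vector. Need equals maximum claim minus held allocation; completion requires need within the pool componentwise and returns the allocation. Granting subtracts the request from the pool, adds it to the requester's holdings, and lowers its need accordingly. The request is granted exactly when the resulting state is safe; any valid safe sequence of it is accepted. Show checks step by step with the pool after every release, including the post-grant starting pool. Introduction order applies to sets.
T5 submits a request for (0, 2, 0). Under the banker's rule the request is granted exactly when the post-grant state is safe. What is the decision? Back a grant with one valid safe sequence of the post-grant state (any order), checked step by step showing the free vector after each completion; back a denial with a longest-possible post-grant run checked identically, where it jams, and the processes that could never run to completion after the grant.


DENY: after the grant no complete ordering would exist.
Key observation: welders is the bottleneck — with T7, T8 done the pool holds (3, 3, 4), short of every remaining need.
After a pretend grant, a maximal execution: T7, T8 — then nothing else fits. Check, step by step:
  pool = (2, 1, 0)
  run T7 (needs (1, 1, 0), free (2, 1, 0)); after release of (1, 2, 2) the pool is (3, 3, 2)
  run T8 (needs (3, 2, 0), free (3, 3, 2)); after release of (0, 0, 2) the pool is (3, 3, 4)
  T1 cannot run: need (3, 5, 3) vs free (3, 3, 4) (insufficient welders)
  T5 cannot run: need (1, 5, 3) vs free (3, 3, 4) (insufficient welders)
  T9 cannot run: need (1, 8, 7) vs free (3, 3, 4) (insufficient welders and clamps)
Had the request been granted, T1, T5 and T9 could never finish.


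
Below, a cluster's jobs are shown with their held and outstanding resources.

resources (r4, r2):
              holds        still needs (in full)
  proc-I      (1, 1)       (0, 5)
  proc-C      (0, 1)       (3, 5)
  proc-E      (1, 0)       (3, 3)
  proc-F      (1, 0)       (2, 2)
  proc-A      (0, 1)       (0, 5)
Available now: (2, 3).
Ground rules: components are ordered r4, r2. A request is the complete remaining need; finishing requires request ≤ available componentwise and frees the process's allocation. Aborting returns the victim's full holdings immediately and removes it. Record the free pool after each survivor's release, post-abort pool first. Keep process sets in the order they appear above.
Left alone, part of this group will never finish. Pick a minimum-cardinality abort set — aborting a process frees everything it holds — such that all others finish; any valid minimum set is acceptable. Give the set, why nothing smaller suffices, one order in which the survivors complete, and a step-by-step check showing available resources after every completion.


The answer: abort proc-I and proc-A.
Key observation: aborting proc-I and proc-A returns (1, 2), and proc-C — hopeless before — runs at step 1 with the returned capacity in the pool.
Minimality, checking each single-abort alternative: proc-I alone leaves proc-C blocked (short on r2); proc-C alone leaves proc-I blocked (short on r2); proc-E alone leaves proc-I blocked (short on r2); proc-F alone leaves proc-I blocked (short on r2); proc-A alone leaves proc-I blocked (short on r2).
Survivors finish in the order: proc-C, proc-F, proc-E. Step-by-step check (pool after the aborts first):
  pool = (3, 5)
  proc-C: need (3, 5) fits (3, 5); releases (0, 1), pool now (3, 6)
  proc-F: need (2, 2) fits (3, 6); releases (1, 0), pool now (4, 6)
  proc-E: need (3, 3) fits (4, 6); releases (1, 0), pool now (5, 6)


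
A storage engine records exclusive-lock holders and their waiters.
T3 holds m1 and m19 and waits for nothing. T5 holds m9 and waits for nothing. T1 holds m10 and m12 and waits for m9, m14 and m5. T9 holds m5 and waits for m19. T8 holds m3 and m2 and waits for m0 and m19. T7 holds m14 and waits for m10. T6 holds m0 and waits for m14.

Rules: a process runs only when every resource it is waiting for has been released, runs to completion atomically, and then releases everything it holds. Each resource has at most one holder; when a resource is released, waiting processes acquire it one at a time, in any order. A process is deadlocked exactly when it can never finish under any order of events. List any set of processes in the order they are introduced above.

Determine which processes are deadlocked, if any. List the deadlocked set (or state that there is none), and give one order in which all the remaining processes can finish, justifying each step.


Deadlocked: T1, T8, T7 and T6.
Key observation: along T1 -> T7 -> T1, each member waits on what the next one holds — a deadlock; T8 and T6 wait into the deadlock from upstream.
One completion order for the rest: T3, T5, T9.
Verifying each step:
  T3 waits on nothing -> runs at once and releases m1 and m19
  T5 waits on nothing -> runs at once and releases m9
  T9: everything it awaited (m19) is free; runs, freeing m5


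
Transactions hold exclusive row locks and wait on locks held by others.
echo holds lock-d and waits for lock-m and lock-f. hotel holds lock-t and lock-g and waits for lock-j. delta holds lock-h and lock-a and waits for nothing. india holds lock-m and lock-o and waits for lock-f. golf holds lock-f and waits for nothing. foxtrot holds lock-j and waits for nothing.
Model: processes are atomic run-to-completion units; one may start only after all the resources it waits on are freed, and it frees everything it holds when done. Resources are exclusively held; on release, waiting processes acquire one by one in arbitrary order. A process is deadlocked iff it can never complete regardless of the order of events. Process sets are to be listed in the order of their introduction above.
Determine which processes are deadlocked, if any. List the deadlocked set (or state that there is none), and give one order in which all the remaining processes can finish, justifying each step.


The deadlocked set is empty.
Key observation: the waits form no ring: some process can always run, and its releases unblock the others one by one.
The rest can finish in the order golf, delta, foxtrot, hotel, india, echo.
Walking it through:
  run golf (it waits on nothing); releases lock-f
  run delta (it waits on nothing); releases lock-h and lock-a
  run foxtrot (it waits on nothing); releases lock-j
  hotel: everything it awaited (lock-j) is free; runs, freeing lock-t and lock-g
  india: everything it awaited (lock-f) is free; runs, freeing lock-m and lock-o
  echo: everything it awaited (lock-m and lock-f) is free; runs, freeing lock-d
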